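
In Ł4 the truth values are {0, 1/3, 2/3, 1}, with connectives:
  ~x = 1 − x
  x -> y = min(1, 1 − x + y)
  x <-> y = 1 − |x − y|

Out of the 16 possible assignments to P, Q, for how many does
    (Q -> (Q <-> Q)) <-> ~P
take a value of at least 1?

4

P = 0, Q = 0 ↦ 1  ≥
P = 0, Q = 1/3 ↦ 1  ≥
P = 0, Q = 2/3 ↦ 1  ≥
P = 0, Q = 1 ↦ 1  ≥
P = 1/3, Q = 0 ↦ 2/3  <
P = 1/3, Q = 1/3 ↦ 2/3  <
P = 1/3, Q = 2/3 ↦ 2/3  <
P = 1/3, Q = 1 ↦ 2/3  <
P = 2/3, Q = 0 ↦ 1/3  <
P = 2/3, Q = 1/3 ↦ 1/3  <
P = 2/3, Q = 2/3 ↦ 1/3  <
P = 2/3, Q = 1 ↦ 1/3  <
P = 1, Q = 0 ↦ 0  <
P = 1, Q = 1/3 ↦ 0  <
P = 1, Q = 2/3 ↦ 0  <
P = 1, Q = 1 ↦ 0  <
So 4 of the 16 assignments meet the threshold.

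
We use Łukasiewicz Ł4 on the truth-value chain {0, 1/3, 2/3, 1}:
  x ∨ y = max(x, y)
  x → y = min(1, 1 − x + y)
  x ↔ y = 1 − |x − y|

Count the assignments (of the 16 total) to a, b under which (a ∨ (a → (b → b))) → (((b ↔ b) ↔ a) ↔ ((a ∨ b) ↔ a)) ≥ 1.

7

a = 0, b = 0 ↦ 0  <
a = 0, b = 1/3 ↦ 1/3  <
a = 0, b = 2/3 ↦ 2/3  <
a = 0, b = 1 ↦ 1  ≥
a = 1/3, b = 0 ↦ 1/3  <
a = 1/3, b = 1/3 ↦ 1/3  <
a = 1/3, b = 2/3 ↦ 2/3  <
a = 1/3, b = 1 ↦ 1  ≥
a = 2/3, b = 0 ↦ 2/3  <
a = 2/3, b = 1/3 ↦ 2/3  <
a = 2/3, b = 2/3 ↦ 2/3  <
a = 2/3, b = 1 ↦ 1  ≥
a = 1, b = 0 ↦ 1  ≥
a = 1, b = 1/3 ↦ 1  ≥
a = 1, b = 2/3 ↦ 1  ≥
a = 1, b = 1 ↦ 1  ≥
So 7 of the 16 assignments meet the threshold.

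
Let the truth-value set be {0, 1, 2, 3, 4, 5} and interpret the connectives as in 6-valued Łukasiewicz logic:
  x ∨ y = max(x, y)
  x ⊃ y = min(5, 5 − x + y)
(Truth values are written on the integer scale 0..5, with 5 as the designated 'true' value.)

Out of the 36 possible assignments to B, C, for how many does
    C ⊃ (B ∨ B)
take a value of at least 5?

21

value 5: 21 assignments (counts)
value 4: 5 assignments
value 3: 4 assignments
value 2: 3 assignments
value 1: 2 assignments
value 0: 1 assignment
So 21 of the 36 assignments meet the threshold.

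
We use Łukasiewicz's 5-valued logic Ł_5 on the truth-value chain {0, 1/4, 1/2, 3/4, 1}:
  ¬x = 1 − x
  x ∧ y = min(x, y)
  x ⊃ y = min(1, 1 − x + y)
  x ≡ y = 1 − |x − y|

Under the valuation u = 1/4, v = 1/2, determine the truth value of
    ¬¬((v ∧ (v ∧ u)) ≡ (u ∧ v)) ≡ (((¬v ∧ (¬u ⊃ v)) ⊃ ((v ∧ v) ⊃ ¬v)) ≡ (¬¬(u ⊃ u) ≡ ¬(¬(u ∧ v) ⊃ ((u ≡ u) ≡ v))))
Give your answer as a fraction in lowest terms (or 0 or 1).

1/4

v ∧ u = 1/2 ∧ 1/4 = 1/4
v ∧ (v ∧ u) = 1/2 ∧ 1/4 = 1/4
u ∧ v = 1/4 ∧ 1/2 = 1/4
(v ∧ (v ∧ u)) ≡ (u ∧ v) = 1/4 ≡ 1/4 = 1
¬((v ∧ (v ∧ u)) ≡ (u ∧ v)) = ¬1 = 0
¬¬((v ∧ (v ∧ u)) ≡ (u ∧ v)) = ¬0 = 1
¬v = ¬1/2 = 1/2
¬u = ¬1/4 = 3/4
¬u ⊃ v = 3/4 ⊃ 1/2 = 3/4
¬v ∧ (¬u ⊃ v) = 1/2 ∧ 3/4 = 1/2
v ∧ v = 1/2 ∧ 1/2 = 1/2
¬v = ¬1/2 = 1/2
(v ∧ v) ⊃ ¬v = 1/2 ⊃ 1/2 = 1
(¬v ∧ (¬u ⊃ v)) ⊃ ((v ∧ v) ⊃ ¬v) = 1/2 ⊃ 1 = 1
u ⊃ u = 1/4 ⊃ 1/4 = 1
¬(u ⊃ u) = ¬1 = 0
¬¬(u ⊃ u) = ¬0 = 1
u ∧ v = 1/4 ∧ 1/2 = 1/4
¬(u ∧ v) = ¬1/4 = 3/4
u ≡ u = 1/4 ≡ 1/4 = 1
(u ≡ u) ≡ v = 1 ≡ 1/2 = 1/2
¬(u ∧ v) ⊃ ((u ≡ u) ≡ v) = 3/4 ⊃ 1/2 = 3/4
¬(¬(u ∧ v) ⊃ ((u ≡ u) ≡ v)) = ¬3/4 = 1/4
¬¬(u ⊃ u) ≡ ¬(¬(u ∧ v) ⊃ ((u ≡ u) ≡ v)) = 1 ≡ 1/4 = 1/4
((¬v ∧ (¬u ⊃ v)) ⊃ ((v ∧ v) ⊃ ¬v)) ≡ (¬¬(u ⊃ u) ≡ ¬(¬(u ∧ v) ⊃ ((u ≡ u) ≡ v))) = 1 ≡ 1/4 = 1/4
¬¬((v ∧ (v ∧ u)) ≡ (u ∧ v)) ≡ (((¬v ∧ (¬u ⊃ v)) ⊃ ((v ∧ v) ⊃ ¬v)) ≡ (¬¬(u ⊃ u) ≡ ¬(¬(u ∧ v) ⊃ ((u ≡ u) ≡ v)))) = 1 ≡ 1/4 = 1/4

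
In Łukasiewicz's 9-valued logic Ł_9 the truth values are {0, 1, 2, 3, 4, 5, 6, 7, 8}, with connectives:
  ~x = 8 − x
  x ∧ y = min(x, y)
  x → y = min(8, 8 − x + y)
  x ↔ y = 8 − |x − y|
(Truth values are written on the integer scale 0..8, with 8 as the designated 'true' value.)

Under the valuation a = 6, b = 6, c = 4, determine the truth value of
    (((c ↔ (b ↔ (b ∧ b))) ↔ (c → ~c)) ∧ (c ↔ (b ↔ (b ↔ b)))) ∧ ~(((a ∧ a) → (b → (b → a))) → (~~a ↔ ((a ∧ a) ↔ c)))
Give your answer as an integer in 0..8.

0

b ∧ b = 6 ∧ 6 = 6
b ↔ (b ∧ b) = 6 ↔ 6 = 8
c ↔ (b ↔ (b ∧ b)) = 4 ↔ 8 = 4
~c = ~4 = 4
c → ~c = 4 → 4 = 8
(c ↔ (b ↔ (b ∧ b))) ↔ (c → ~c) = 4 ↔ 8 = 4
b ↔ b = 6 ↔ 6 = 8
b ↔ (b ↔ b) = 6 ↔ 8 = 6
c ↔ (b ↔ (b ↔ b)) = 4 ↔ 6 = 6
((c ↔ (b ↔ (b ∧ b))) ↔ (c → ~c)) ∧ (c ↔ (b ↔ (b ↔ b))) = 4 ∧ 6 = 4
a ∧ a = 6 ∧ 6 = 6
b → a = 6 → 6 = 8
b → (b → a) = 6 → 8 = 8
(a ∧ a) → (b → (b → a)) = 6 → 8 = 8
~a = ~6 = 2
~~a = ~2 = 6
a ∧ a = 6 ∧ 6 = 6
(a ∧ a) ↔ c = 6 ↔ 4 = 6
~~a ↔ ((a ∧ a) ↔ c) = 6 ↔ 6 = 8
((a ∧ a) → (b → (b → a))) → (~~a ↔ ((a ∧ a) ↔ c)) = 8 → 8 = 8
~(((a ∧ a) → (b → (b → a))) → (~~a ↔ ((a ∧ a) ↔ c))) = ~8 = 0
(((c ↔ (b ↔ (b ∧ b))) ↔ (c → ~c)) ∧ (c ↔ (b ↔ (b ↔ b)))) ∧ ~(((a ∧ a) → (b → (b → a))) → (~~a ↔ ((a ∧ a) ↔ c))) = 4 ∧ 0 = 0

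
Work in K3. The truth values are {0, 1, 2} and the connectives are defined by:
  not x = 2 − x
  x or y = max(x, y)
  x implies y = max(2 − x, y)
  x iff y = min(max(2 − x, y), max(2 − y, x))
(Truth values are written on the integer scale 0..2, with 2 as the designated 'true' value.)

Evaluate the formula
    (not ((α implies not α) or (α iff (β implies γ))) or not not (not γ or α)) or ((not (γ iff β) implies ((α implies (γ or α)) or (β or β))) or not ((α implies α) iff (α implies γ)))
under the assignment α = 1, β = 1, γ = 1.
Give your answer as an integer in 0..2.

1

not α = not 1 = 1
α implies not α = 1 implies 1 = 1
β implies γ = 1 implies 1 = 1
α iff (β implies γ) = 1 iff 1 = 1
(α implies not α) or (α iff (β implies γ)) = 1 or 1 = 1
not ((α implies not α) or (α iff (β implies γ))) = not 1 = 1
not γ = not 1 = 1
not γ or α = 1 or 1 = 1
not (not γ or α) = not 1 = 1
not not (not γ or α) = not 1 = 1
not ((α implies not α) or (α iff (β implies γ))) or not not (not γ or α) = 1 or 1 = 1
γ iff β = 1 iff 1 = 1
not (γ iff β) = not 1 = 1
γ or α = 1 or 1 = 1
α implies (γ or α) = 1 implies 1 = 1
β or β = 1 or 1 = 1
(α implies (γ or α)) or (β or β) = 1 or 1 = 1
not (γ iff β) implies ((α implies (γ or α)) or (β or β)) = 1 implies 1 = 1
α implies α = 1 implies 1 = 1
α implies γ = 1 implies 1 = 1
(α implies α) iff (α implies γ) = 1 iff 1 = 1
not ((α implies α) iff (α implies γ)) = not 1 = 1
(not (γ iff β) implies ((α implies (γ or α)) or (β or β))) or not ((α implies α) iff (α implies γ)) = 1 or 1 = 1
(not ((α implies not α) or (α iff (β implies γ))) or not not (not γ or α)) or ((not (γ iff β) implies ((α implies (γ or α)) or (β or β))) or not ((α implies α) iff (α implies γ))) = 1 or 1 = 1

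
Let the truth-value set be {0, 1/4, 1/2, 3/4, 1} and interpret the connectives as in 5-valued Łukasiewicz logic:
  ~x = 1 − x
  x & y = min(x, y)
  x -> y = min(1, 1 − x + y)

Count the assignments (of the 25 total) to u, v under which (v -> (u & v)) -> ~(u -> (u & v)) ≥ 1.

2

value 1: 2 assignments (counts)
value 3/4: 4 assignments
value 1/2: 6 assignments
value 1/4: 8 assignments
value 0: 5 assignments
So 2 of the 25 assignments meet the threshold.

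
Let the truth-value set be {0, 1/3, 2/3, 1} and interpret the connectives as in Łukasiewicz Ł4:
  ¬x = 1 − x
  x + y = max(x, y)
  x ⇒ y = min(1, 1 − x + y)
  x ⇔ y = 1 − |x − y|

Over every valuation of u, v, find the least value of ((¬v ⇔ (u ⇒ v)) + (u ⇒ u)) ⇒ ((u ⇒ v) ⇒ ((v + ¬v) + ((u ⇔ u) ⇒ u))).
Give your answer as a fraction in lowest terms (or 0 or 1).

2/3

Take u = 0, v = 1/3:
¬v = ¬1/3 = 2/3
u ⇒ v = 0 ⇒ 1/3 = 1
¬v ⇔ (u ⇒ v) = 2/3 ⇔ 1 = 2/3
u ⇒ u = 0 ⇒ 0 = 1
(¬v ⇔ (u ⇒ v)) + (u ⇒ u) = 2/3 + 1 = 1
u ⇒ v = 0 ⇒ 1/3 = 1
¬v = ¬1/3 = 2/3
v + ¬v = 1/3 + 2/3 = 2/3
u ⇔ u = 0 ⇔ 0 = 1
(u ⇔ u) ⇒ u = 1 ⇒ 0 = 0
(v + ¬v) + ((u ⇔ u) ⇒ u) = 2/3 + 0 = 2/3
(u ⇒ v) ⇒ ((v + ¬v) + ((u ⇔ u) ⇒ u)) = 1 ⇒ 2/3 = 2/3
((¬v ⇔ (u ⇒ v)) + (u ⇒ u)) ⇒ ((u ⇒ v) ⇒ ((v + ¬v) + ((u ⇔ u) ⇒ u))) = 1 ⇒ 2/3 = 2/3
No assignment yields a value below 2/3, so this is the minimum.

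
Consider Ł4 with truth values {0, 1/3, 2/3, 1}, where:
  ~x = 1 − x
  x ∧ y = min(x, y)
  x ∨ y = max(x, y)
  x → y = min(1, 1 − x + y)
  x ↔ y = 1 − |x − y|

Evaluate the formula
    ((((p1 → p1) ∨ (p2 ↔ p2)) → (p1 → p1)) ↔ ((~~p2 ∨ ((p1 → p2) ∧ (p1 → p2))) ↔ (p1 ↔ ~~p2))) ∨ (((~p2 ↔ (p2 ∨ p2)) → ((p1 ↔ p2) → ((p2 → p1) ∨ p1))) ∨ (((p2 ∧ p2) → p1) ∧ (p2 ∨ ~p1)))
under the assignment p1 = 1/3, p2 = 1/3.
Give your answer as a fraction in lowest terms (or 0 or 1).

p1 → p1 = 1/3 → 1/3 = 1
p2 ↔ p2 = 1/3 ↔ 1/3 = 1
(p1 → p1) ∨ (p2 ↔ p2) = 1 ∨ 1 = 1
p1 → p1 = 1/3 → 1/3 = 1
((p1 → p1) ∨ (p2 ↔ p2)) → (p1 → p1) = 1 → 1 = 1
~p2 = ~1/3 = 2/3
~~p2 = ~2/3 = 1/3
p1 → p2 = 1/3 → 1/3 = 1
p1 → p2 = 1/3 → 1/3 = 1
(p1 → p2) ∧ (p1 → p2) = 1 ∧ 1 = 1
~~p2 ∨ ((p1 → p2) ∧ (p1 → p2)) = 1/3 ∨ 1 = 1
~p2 = ~1/3 = 2/3
~~p2 = ~2/3 = 1/3
p1 ↔ ~~p2 = 1/3 ↔ 1/3 = 1
(~~p2 ∨ ((p1 → p2) ∧ (p1 → p2))) ↔ (p1 ↔ ~~p2) = 1 ↔ 1 = 1
(((p1 → p1) ∨ (p2 ↔ p2)) → (p1 → p1)) ↔ ((~~p2 ∨ ((p1 → p2) ∧ (p1 → p2))) ↔ (p1 ↔ ~~p2)) = 1 ↔ 1 = 1
~p2 = ~1/3 = 2/3
p2 ∨ p2 = 1/3 ∨ 1/3 = 1/3
~p2 ↔ (p2 ∨ p2) = 2/3 ↔ 1/3 = 2/3
p1 ↔ p2 = 1/3 ↔ 1/3 = 1
p2 → p1 = 1/3 → 1/3 = 1
(p2 → p1) ∨ p1 = 1 ∨ 1/3 = 1
(p1 ↔ p2) → ((p2 → p1) ∨ p1) = 1 → 1 = 1
(~p2 ↔ (p2 ∨ p2)) → ((p1 ↔ p2) → ((p2 → p1) ∨ p1)) = 2/3 → 1 = 1
p2 ∧ p2 = 1/3 ∧ 1/3 = 1/3
(p2 ∧ p2) → p1 = 1/3 → 1/3 = 1
~p1 = ~1/3 = 2/3
p2 ∨ ~p1 = 1/3 ∨ 2/3 = 2/3
((p2 ∧ p2) → p1) ∧ (p2 ∨ ~p1) = 1 ∧ 2/3 = 2/3
((~p2 ↔ (p2 ∨ p2)) → ((p1 ↔ p2) → ((p2 → p1) ∨ p1))) ∨ (((p2 ∧ p2) → p1) ∧ (p2 ∨ ~p1)) = 1 ∨ 2/3 = 1
((((p1 → p1) ∨ (p2 ↔ p2)) → (p1 → p1)) ↔ ((~~p2 ∨ ((p1 → p2) ∧ (p1 → p2))) ↔ (p1 ↔ ~~p2))) ∨ (((~p2 ↔ (p2 ∨ p2)) → ((p1 ↔ p2) → ((p2 → p1) ∨ p1))) ∨ (((p2 ∧ p2) → p1) ∧ (p2 ∨ ~p1))) = 1 ∨ 1 = 1

1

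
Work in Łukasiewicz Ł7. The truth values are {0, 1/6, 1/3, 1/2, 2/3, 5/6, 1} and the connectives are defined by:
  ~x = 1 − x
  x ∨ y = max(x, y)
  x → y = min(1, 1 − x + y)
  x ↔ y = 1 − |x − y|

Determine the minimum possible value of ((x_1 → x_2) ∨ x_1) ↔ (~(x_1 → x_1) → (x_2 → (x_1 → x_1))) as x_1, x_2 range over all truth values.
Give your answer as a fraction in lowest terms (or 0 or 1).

1/2

Take x_1 = 1/2, x_2 = 0:
x_1 → x_2 = 1/2 → 0 = 1/2
(x_1 → x_2) ∨ x_1 = 1/2 ∨ 1/2 = 1/2
x_1 → x_1 = 1/2 → 1/2 = 1
~(x_1 → x_1) = ~1 = 0
x_1 → x_1 = 1/2 → 1/2 = 1
x_2 → (x_1 → x_1) = 0 → 1 = 1
~(x_1 → x_1) → (x_2 → (x_1 → x_1)) = 0 → 1 = 1
((x_1 → x_2) ∨ x_1) ↔ (~(x_1 → x_1) → (x_2 → (x_1 → x_1))) = 1/2 ↔ 1 = 1/2
No assignment yields a value below 1/2, so this is the minimum.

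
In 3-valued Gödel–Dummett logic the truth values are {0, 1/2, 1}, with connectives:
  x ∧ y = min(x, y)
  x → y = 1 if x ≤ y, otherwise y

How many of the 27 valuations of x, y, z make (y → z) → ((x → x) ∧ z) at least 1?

value 1: 18 assignments (counts)
value 1/2: 6 assignments
value 0: 3 assignments
So 18 of the 27 assignments meet the threshold.

18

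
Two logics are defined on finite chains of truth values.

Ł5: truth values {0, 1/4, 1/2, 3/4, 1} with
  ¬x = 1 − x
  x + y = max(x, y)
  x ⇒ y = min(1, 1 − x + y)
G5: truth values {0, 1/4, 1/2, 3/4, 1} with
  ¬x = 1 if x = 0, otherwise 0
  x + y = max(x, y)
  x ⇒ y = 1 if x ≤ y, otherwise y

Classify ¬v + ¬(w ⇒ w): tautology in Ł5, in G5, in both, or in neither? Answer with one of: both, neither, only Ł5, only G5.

neither

In Ł5: at v = 1/4, w = 0 the value is 3/4 — not a tautology.
In G5: at v = 1/4, w = 0 the value is 0 — not a tautology.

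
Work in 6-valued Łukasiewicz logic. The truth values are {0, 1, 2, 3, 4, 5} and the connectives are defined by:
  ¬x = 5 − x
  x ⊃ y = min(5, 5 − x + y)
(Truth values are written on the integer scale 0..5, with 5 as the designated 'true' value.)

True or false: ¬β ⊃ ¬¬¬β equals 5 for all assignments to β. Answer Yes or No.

β = 0 ↦ 5
β = 1 ↦ 5
β = 2 ↦ 5
β = 3 ↦ 5
β = 4 ↦ 5
β = 5 ↦ 5
Every assignment gives a value ≥ 5.

Yes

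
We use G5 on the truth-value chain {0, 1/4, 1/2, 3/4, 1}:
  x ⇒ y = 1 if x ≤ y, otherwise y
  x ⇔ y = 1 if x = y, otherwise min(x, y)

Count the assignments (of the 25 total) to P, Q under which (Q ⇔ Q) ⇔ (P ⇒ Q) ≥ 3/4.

16

value 1: 15 assignments (counts)
value 3/4: 1 assignment (counts)
value 1/2: 2 assignments
value 1/4: 3 assignments
value 0: 4 assignments
So 16 of the 25 assignments meet the threshold.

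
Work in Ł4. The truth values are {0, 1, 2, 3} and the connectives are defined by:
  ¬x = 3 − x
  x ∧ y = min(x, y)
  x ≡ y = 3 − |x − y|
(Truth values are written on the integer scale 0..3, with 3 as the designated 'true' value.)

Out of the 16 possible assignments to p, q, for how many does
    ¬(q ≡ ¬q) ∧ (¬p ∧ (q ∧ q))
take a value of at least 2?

2

p = 0, q = 0 ↦ 0  <
p = 0, q = 1 ↦ 1  <
p = 0, q = 2 ↦ 1  <
p = 0, q = 3 ↦ 3  ≥
p = 1, q = 0 ↦ 0  <
p = 1, q = 1 ↦ 1  <
p = 1, q = 2 ↦ 1  <
p = 1, q = 3 ↦ 2  ≥
p = 2, q = 0 ↦ 0  <
p = 2, q = 1 ↦ 1  <
p = 2, q = 2 ↦ 1  <
p = 2, q = 3 ↦ 1  <
p = 3, q = 0 ↦ 0  <
p = 3, q = 1 ↦ 0  <
p = 3, q = 2 ↦ 0  <
p = 3, q = 3 ↦ 0  <
So 2 of the 16 assignments meet the threshold.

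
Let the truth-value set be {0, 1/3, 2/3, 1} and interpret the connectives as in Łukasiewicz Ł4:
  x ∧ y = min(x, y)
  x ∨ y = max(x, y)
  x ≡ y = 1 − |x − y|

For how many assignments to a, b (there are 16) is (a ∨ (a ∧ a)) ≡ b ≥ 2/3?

10

a = 0, b = 0 ↦ 1  ≥
a = 0, b = 1/3 ↦ 2/3  ≥
a = 0, b = 2/3 ↦ 1/3  <
a = 0, b = 1 ↦ 0  <
a = 1/3, b = 0 ↦ 2/3  ≥
a = 1/3, b = 1/3 ↦ 1  ≥
a = 1/3, b = 2/3 ↦ 2/3  ≥
a = 1/3, b = 1 ↦ 1/3  <
a = 2/3, b = 0 ↦ 1/3  <
a = 2/3, b = 1/3 ↦ 2/3  ≥
a = 2/3, b = 2/3 ↦ 1  ≥
a = 2/3, b = 1 ↦ 2/3  ≥
a = 1, b = 0 ↦ 0  <
a = 1, b = 1/3 ↦ 1/3  <
a = 1, b = 2/3 ↦ 2/3  ≥
a = 1, b = 1 ↦ 1  ≥
So 10 of the 16 assignments meet the threshold.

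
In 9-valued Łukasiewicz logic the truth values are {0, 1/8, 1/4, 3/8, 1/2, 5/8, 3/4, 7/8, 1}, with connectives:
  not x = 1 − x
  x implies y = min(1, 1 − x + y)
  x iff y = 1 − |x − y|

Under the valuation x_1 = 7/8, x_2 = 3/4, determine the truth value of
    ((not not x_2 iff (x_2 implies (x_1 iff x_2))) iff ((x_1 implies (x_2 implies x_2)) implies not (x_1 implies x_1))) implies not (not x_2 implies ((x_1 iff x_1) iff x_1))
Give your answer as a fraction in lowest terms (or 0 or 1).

3/4

not x_2 = not 3/4 = 1/4
not not x_2 = not 1/4 = 3/4
x_1 iff x_2 = 7/8 iff 3/4 = 7/8
x_2 implies (x_1 iff x_2) = 3/4 implies 7/8 = 1
not not x_2 iff (x_2 implies (x_1 iff x_2)) = 3/4 iff 1 = 3/4
x_2 implies x_2 = 3/4 implies 3/4 = 1
x_1 implies (x_2 implies x_2) = 7/8 implies 1 = 1
x_1 implies x_1 = 7/8 implies 7/8 = 1
not (x_1 implies x_1) = not 1 = 0
(x_1 implies (x_2 implies x_2)) implies not (x_1 implies x_1) = 1 implies 0 = 0
(not not x_2 iff (x_2 implies (x_1 iff x_2))) iff ((x_1 implies (x_2 implies x_2)) implies not (x_1 implies x_1)) = 3/4 iff 0 = 1/4
not x_2 = not 3/4 = 1/4
x_1 iff x_1 = 7/8 iff 7/8 = 1
(x_1 iff x_1) iff x_1 = 1 iff 7/8 = 7/8
not x_2 implies ((x_1 iff x_1) iff x_1) = 1/4 implies 7/8 = 1
not (not x_2 implies ((x_1 iff x_1) iff x_1)) = not 1 = 0
((not not x_2 iff (x_2 implies (x_1 iff x_2))) iff ((x_1 implies (x_2 implies x_2)) implies not (x_1 implies x_1))) implies not (not x_2 implies ((x_1 iff x_1) iff x_1)) = 1/4 implies 0 = 3/4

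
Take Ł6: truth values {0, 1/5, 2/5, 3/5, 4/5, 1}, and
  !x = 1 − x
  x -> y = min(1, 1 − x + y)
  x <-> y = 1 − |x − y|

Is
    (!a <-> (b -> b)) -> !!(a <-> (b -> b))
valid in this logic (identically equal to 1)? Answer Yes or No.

No

Counterexample: take a = 0, b = 0.
!a = !0 = 1
b -> b = 0 -> 0 = 1
!a <-> (b -> b) = 1 <-> 1 = 1
b -> b = 0 -> 0 = 1
a <-> (b -> b) = 0 <-> 1 = 0
!(a <-> (b -> b)) = !0 = 1
!!(a <-> (b -> b)) = !1 = 0
(!a <-> (b -> b)) -> !!(a <-> (b -> b)) = 1 -> 0 = 0
This gives 0 ≠ 1.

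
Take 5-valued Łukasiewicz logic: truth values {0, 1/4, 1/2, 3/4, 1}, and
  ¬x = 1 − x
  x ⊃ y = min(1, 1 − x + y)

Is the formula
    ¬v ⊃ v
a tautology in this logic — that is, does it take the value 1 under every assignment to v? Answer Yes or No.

No

Counterexample: take v = 0.
¬v = ¬0 = 1
¬v ⊃ v = 1 ⊃ 0 = 0
This gives 0 ≠ 1.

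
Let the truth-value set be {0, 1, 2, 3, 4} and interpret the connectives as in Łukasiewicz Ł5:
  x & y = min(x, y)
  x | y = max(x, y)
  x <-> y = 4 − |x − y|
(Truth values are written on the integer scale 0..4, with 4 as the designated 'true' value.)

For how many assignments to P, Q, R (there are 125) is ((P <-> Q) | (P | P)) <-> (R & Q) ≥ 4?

value 4: 12 assignments (counts)
value 3: 25 assignments
value 2: 38 assignments
value 1: 32 assignments
value 0: 18 assignments
So 12 of the 125 assignments meet the threshold.

12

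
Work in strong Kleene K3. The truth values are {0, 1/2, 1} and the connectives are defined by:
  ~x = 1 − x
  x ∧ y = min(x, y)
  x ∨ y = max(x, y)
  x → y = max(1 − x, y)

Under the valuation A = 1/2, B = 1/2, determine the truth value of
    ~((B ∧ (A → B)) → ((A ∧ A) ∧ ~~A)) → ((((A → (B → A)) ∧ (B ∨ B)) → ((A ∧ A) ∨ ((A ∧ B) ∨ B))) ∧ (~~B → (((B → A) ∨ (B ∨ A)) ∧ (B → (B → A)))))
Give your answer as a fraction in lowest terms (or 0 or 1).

1/2

A → B = 1/2 → 1/2 = 1/2
B ∧ (A → B) = 1/2 ∧ 1/2 = 1/2
A ∧ A = 1/2 ∧ 1/2 = 1/2
~A = ~1/2 = 1/2
~~A = ~1/2 = 1/2
(A ∧ A) ∧ ~~A = 1/2 ∧ 1/2 = 1/2
(B ∧ (A → B)) → ((A ∧ A) ∧ ~~A) = 1/2 → 1/2 = 1/2
~((B ∧ (A → B)) → ((A ∧ A) ∧ ~~A)) = ~1/2 = 1/2
B → A = 1/2 → 1/2 = 1/2
A → (B → A) = 1/2 → 1/2 = 1/2
B ∨ B = 1/2 ∨ 1/2 = 1/2
(A → (B → A)) ∧ (B ∨ B) = 1/2 ∧ 1/2 = 1/2
A ∧ A = 1/2 ∧ 1/2 = 1/2
A ∧ B = 1/2 ∧ 1/2 = 1/2
(A ∧ B) ∨ B = 1/2 ∨ 1/2 = 1/2
(A ∧ A) ∨ ((A ∧ B) ∨ B) = 1/2 ∨ 1/2 = 1/2
((A → (B → A)) ∧ (B ∨ B)) → ((A ∧ A) ∨ ((A ∧ B) ∨ B)) = 1/2 → 1/2 = 1/2
~B = ~1/2 = 1/2
~~B = ~1/2 = 1/2
B → A = 1/2 → 1/2 = 1/2
B ∨ A = 1/2 ∨ 1/2 = 1/2
(B → A) ∨ (B ∨ A) = 1/2 ∨ 1/2 = 1/2
B → A = 1/2 → 1/2 = 1/2
B → (B → A) = 1/2 → 1/2 = 1/2
((B → A) ∨ (B ∨ A)) ∧ (B → (B → A)) = 1/2 ∧ 1/2 = 1/2
~~B → (((B → A) ∨ (B ∨ A)) ∧ (B → (B → A))) = 1/2 → 1/2 = 1/2
(((A → (B → A)) ∧ (B ∨ B)) → ((A ∧ A) ∨ ((A ∧ B) ∨ B))) ∧ (~~B → (((B → A) ∨ (B ∨ A)) ∧ (B → (B → A)))) = 1/2 ∧ 1/2 = 1/2
~((B ∧ (A → B)) → ((A ∧ A) ∧ ~~A)) → ((((A → (B → A)) ∧ (B ∨ B)) → ((A ∧ A) ∨ ((A ∧ B) ∨ B))) ∧ (~~B → (((B → A) ∨ (B ∨ A)) ∧ (B → (B → A))))) = 1/2 → 1/2 = 1/2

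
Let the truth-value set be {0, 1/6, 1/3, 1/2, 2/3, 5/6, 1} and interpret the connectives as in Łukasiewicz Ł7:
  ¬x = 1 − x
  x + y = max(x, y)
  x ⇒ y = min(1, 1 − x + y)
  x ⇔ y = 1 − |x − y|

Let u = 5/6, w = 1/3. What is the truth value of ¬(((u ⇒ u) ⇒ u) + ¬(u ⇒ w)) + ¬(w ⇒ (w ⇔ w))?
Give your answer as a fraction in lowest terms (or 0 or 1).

1/6

u ⇒ u = 5/6 ⇒ 5/6 = 1
(u ⇒ u) ⇒ u = 1 ⇒ 5/6 = 5/6
u ⇒ w = 5/6 ⇒ 1/3 = 1/2
¬(u ⇒ w) = ¬1/2 = 1/2
((u ⇒ u) ⇒ u) + ¬(u ⇒ w) = 5/6 + 1/2 = 5/6
¬(((u ⇒ u) ⇒ u) + ¬(u ⇒ w)) = ¬5/6 = 1/6
w ⇔ w = 1/3 ⇔ 1/3 = 1
w ⇒ (w ⇔ w) = 1/3 ⇒ 1 = 1
¬(w ⇒ (w ⇔ w)) = ¬1 = 0
¬(((u ⇒ u) ⇒ u) + ¬(u ⇒ w)) + ¬(w ⇒ (w ⇔ w)) = 1/6 + 0 = 1/6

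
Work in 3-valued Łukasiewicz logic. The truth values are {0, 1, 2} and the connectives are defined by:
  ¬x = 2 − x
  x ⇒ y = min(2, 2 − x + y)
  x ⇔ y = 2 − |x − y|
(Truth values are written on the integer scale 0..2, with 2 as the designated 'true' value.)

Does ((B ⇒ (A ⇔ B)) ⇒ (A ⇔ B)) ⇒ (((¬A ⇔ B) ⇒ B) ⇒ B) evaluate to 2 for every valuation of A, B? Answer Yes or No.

No

Counterexample: take A = 0, B = 0.
A ⇔ B = 0 ⇔ 0 = 2
B ⇒ (A ⇔ B) = 0 ⇒ 2 = 2
A ⇔ B = 0 ⇔ 0 = 2
(B ⇒ (A ⇔ B)) ⇒ (A ⇔ B) = 2 ⇒ 2 = 2
¬A = ¬0 = 2
¬A ⇔ B = 2 ⇔ 0 = 0
(¬A ⇔ B) ⇒ B = 0 ⇒ 0 = 2
((¬A ⇔ B) ⇒ B) ⇒ B = 2 ⇒ 0 = 0
((B ⇒ (A ⇔ B)) ⇒ (A ⇔ B)) ⇒ (((¬A ⇔ B) ⇒ B) ⇒ B) = 2 ⇒ 0 = 0
This gives 0 ≠ 2.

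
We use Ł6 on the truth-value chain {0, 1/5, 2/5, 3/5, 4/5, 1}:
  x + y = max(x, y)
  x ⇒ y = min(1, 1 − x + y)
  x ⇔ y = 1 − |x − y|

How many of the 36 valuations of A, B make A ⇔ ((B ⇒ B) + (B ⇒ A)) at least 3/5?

18

value 1: 6 assignments (counts)
value 4/5: 6 assignments (counts)
value 3/5: 6 assignments (counts)
value 2/5: 6 assignments
value 1/5: 6 assignments
value 0: 6 assignments
So 18 of the 36 assignments meet the threshold.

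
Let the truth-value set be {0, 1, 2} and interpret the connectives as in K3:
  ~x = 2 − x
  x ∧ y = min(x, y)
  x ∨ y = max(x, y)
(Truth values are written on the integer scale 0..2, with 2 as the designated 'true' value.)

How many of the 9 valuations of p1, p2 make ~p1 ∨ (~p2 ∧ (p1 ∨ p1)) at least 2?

4

p1 = 0, p2 = 0 ↦ 2  ≥
p1 = 0, p2 = 1 ↦ 2  ≥
p1 = 0, p2 = 2 ↦ 2  ≥
p1 = 1, p2 = 0 ↦ 1  <
p1 = 1, p2 = 1 ↦ 1  <
p1 = 1, p2 = 2 ↦ 1  <
p1 = 2, p2 = 0 ↦ 2  ≥
p1 = 2, p2 = 1 ↦ 1  <
p1 = 2, p2 = 2 ↦ 0  <
So 4 of the 9 assignments meet the threshold.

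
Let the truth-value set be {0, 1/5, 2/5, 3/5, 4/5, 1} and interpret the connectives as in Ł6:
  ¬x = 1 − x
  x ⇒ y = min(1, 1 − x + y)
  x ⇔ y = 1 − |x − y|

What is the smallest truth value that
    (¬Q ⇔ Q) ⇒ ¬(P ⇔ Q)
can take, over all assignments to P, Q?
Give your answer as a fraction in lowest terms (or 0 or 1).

Take P = 2/5, Q = 2/5:
¬Q = ¬2/5 = 3/5
¬Q ⇔ Q = 3/5 ⇔ 2/5 = 4/5
P ⇔ Q = 2/5 ⇔ 2/5 = 1
¬(P ⇔ Q) = ¬1 = 0
(¬Q ⇔ Q) ⇒ ¬(P ⇔ Q) = 4/5 ⇒ 0 = 1/5
No assignment yields a value below 1/5, so this is the minimum.

1/5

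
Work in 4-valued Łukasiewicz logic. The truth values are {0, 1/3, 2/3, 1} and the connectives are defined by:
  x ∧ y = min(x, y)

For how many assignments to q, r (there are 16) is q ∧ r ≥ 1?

q = 0, r = 0 ↦ 0  <
q = 0, r = 1/3 ↦ 0  <
q = 0, r = 2/3 ↦ 0  <
q = 0, r = 1 ↦ 0  <
q = 1/3, r = 0 ↦ 0  <
q = 1/3, r = 1/3 ↦ 1/3  <
q = 1/3, r = 2/3 ↦ 1/3  <
q = 1/3, r = 1 ↦ 1/3  <
q = 2/3, r = 0 ↦ 0  <
q = 2/3, r = 1/3 ↦ 1/3  <
q = 2/3, r = 2/3 ↦ 2/3  <
q = 2/3, r = 1 ↦ 2/3  <
q = 1, r = 0 ↦ 0  <
q = 1, r = 1/3 ↦ 1/3  <
q = 1, r = 2/3 ↦ 2/3  <
q = 1, r = 1 ↦ 1  ≥
So 1 of the 16 assignments meets the threshold.

1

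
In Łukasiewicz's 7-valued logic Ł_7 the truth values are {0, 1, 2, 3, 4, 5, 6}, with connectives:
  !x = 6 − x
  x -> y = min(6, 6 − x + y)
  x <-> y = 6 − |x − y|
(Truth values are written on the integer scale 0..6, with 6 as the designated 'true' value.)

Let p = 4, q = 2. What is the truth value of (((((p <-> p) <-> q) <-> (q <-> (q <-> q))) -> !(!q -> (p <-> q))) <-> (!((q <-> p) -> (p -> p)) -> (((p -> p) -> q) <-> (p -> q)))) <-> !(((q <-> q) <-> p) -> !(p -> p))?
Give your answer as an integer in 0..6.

p <-> p = 4 <-> 4 = 6
(p <-> p) <-> q = 6 <-> 2 = 2
q <-> q = 2 <-> 2 = 6
q <-> (q <-> q) = 2 <-> 6 = 2
((p <-> p) <-> q) <-> (q <-> (q <-> q)) = 2 <-> 2 = 6
!q = !2 = 4
p <-> q = 4 <-> 2 = 4
!q -> (p <-> q) = 4 -> 4 = 6
!(!q -> (p <-> q)) = !6 = 0
(((p <-> p) <-> q) <-> (q <-> (q <-> q))) -> !(!q -> (p <-> q)) = 6 -> 0 = 0
q <-> p = 2 <-> 4 = 4
p -> p = 4 -> 4 = 6
(q <-> p) -> (p -> p) = 4 -> 6 = 6
!((q <-> p) -> (p -> p)) = !6 = 0
p -> p = 4 -> 4 = 6
(p -> p) -> q = 6 -> 2 = 2
p -> q = 4 -> 2 = 4
((p -> p) -> q) <-> (p -> q) = 2 <-> 4 = 4
!((q <-> p) -> (p -> p)) -> (((p -> p) -> q) <-> (p -> q)) = 0 -> 4 = 6
((((p <-> p) <-> q) <-> (q <-> (q <-> q))) -> !(!q -> (p <-> q))) <-> (!((q <-> p) -> (p -> p)) -> (((p -> p) -> q) <-> (p -> q))) = 0 <-> 6 = 0
q <-> q = 2 <-> 2 = 6
(q <-> q) <-> p = 6 <-> 4 = 4
p -> p = 4 -> 4 = 6
!(p -> p) = !6 = 0
((q <-> q) <-> p) -> !(p -> p) = 4 -> 0 = 2
!(((q <-> q) <-> p) -> !(p -> p)) = !2 = 4
(((((p <-> p) <-> q) <-> (q <-> (q <-> q))) -> !(!q -> (p <-> q))) <-> (!((q <-> p) -> (p -> p)) -> (((p -> p) -> q) <-> (p -> q)))) <-> !(((q <-> q) <-> p) -> !(p -> p)) = 0 <-> 4 = 2

2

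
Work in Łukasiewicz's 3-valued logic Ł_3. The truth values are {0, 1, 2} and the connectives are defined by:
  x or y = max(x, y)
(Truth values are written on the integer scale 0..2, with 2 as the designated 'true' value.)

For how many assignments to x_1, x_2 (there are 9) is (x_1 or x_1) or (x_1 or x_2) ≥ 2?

x_1 = 0, x_2 = 0 ↦ 0  <
x_1 = 0, x_2 = 1 ↦ 1  <
x_1 = 0, x_2 = 2 ↦ 2  ≥
x_1 = 1, x_2 = 0 ↦ 1  <
x_1 = 1, x_2 = 1 ↦ 1  <
x_1 = 1, x_2 = 2 ↦ 2  ≥
x_1 = 2, x_2 = 0 ↦ 2  ≥
x_1 = 2, x_2 = 1 ↦ 2  ≥
x_1 = 2, x_2 = 2 ↦ 2  ≥
So 5 of the 9 assignments meet the threshold.

5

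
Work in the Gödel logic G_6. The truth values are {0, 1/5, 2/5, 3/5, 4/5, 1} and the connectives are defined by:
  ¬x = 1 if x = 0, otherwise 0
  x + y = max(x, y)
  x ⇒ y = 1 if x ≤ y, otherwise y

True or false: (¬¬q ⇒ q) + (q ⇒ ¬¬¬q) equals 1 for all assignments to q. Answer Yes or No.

Counterexample: take q = 1/5.
¬q = ¬1/5 = 0
¬¬q = ¬0 = 1
¬¬q ⇒ q = 1 ⇒ 1/5 = 1/5
¬q = ¬1/5 = 0
¬¬q = ¬0 = 1
¬¬¬q = ¬1 = 0
q ⇒ ¬¬¬q = 1/5 ⇒ 0 = 0
(¬¬q ⇒ q) + (q ⇒ ¬¬¬q) = 1/5 + 0 = 1/5
This gives 1/5 ≠ 1.

No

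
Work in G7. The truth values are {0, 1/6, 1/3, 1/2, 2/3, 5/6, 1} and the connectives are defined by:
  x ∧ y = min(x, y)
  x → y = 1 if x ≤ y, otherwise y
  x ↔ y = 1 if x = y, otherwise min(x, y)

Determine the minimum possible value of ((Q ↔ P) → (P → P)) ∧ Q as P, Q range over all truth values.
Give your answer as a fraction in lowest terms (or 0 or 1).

0

Take P = 0, Q = 0:
Q ↔ P = 0 ↔ 0 = 1
P → P = 0 → 0 = 1
(Q ↔ P) → (P → P) = 1 → 1 = 1
((Q ↔ P) → (P → P)) ∧ Q = 1 ∧ 0 = 0
No assignment yields a value below 0, so this is the minimum.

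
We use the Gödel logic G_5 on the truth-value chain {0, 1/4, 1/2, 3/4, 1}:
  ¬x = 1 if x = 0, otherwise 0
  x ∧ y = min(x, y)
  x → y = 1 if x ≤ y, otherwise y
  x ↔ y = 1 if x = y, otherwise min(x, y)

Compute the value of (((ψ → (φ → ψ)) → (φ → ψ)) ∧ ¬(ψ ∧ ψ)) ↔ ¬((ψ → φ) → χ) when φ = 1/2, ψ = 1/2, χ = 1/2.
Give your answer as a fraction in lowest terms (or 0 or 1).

1

φ → ψ = 1/2 → 1/2 = 1
ψ → (φ → ψ) = 1/2 → 1 = 1
φ → ψ = 1/2 → 1/2 = 1
(ψ → (φ → ψ)) → (φ → ψ) = 1 → 1 = 1
ψ ∧ ψ = 1/2 ∧ 1/2 = 1/2
¬(ψ ∧ ψ) = ¬1/2 = 0
((ψ → (φ → ψ)) → (φ → ψ)) ∧ ¬(ψ ∧ ψ) = 1 ∧ 0 = 0
ψ → φ = 1/2 → 1/2 = 1
(ψ → φ) → χ = 1 → 1/2 = 1/2
¬((ψ → φ) → χ) = ¬1/2 = 0
(((ψ → (φ → ψ)) → (φ → ψ)) ∧ ¬(ψ ∧ ψ)) ↔ ¬((ψ → φ) → χ) = 0 ↔ 0 = 1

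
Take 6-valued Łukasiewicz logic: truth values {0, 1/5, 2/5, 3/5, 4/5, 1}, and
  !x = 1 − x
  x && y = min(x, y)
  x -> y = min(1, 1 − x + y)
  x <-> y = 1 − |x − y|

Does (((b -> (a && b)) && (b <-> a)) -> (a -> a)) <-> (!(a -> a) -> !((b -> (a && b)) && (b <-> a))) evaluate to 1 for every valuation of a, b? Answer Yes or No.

Yes

At a = 0, b = 1/5, for instance:
a && b = 0 && 1/5 = 0
b -> (a && b) = 1/5 -> 0 = 4/5
b <-> a = 1/5 <-> 0 = 4/5
(b -> (a && b)) && (b <-> a) = 4/5 && 4/5 = 4/5
a -> a = 0 -> 0 = 1
((b -> (a && b)) && (b <-> a)) -> (a -> a) = 4/5 -> 1 = 1
!(a -> a) = !1 = 0
!((b -> (a && b)) && (b <-> a)) = !4/5 = 1/5
!(a -> a) -> !((b -> (a && b)) && (b <-> a)) = 0 -> 1/5 = 1
(((b -> (a && b)) && (b <-> a)) -> (a -> a)) <-> (!(a -> a) -> !((b -> (a && b)) && (b <-> a))) = 1 <-> 1 = 1
and checking the remaining 35 assignments likewise gives ≥ 1 in every case.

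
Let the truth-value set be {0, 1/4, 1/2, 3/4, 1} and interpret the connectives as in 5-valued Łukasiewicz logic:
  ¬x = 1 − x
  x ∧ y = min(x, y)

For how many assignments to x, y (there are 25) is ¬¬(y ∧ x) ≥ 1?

value 1: 1 assignment (counts)
value 3/4: 3 assignments
value 1/2: 5 assignments
value 1/4: 7 assignments
value 0: 9 assignments
So 1 of the 25 assignments meets the threshold.

1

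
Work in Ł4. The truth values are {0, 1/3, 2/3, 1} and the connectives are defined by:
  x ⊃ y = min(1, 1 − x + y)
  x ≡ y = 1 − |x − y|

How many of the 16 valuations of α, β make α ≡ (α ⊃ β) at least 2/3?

α = 0, β = 0 ↦ 0  <
α = 0, β = 1/3 ↦ 0  <
α = 0, β = 2/3 ↦ 0  <
α = 0, β = 1 ↦ 0  <
α = 1/3, β = 0 ↦ 2/3  ≥
α = 1/3, β = 1/3 ↦ 1/3  <
α = 1/3, β = 2/3 ↦ 1/3  <
α = 1/3, β = 1 ↦ 1/3  <
α = 2/3, β = 0 ↦ 2/3  ≥
α = 2/3, β = 1/3 ↦ 1  ≥
α = 2/3, β = 2/3 ↦ 2/3  ≥
α = 2/3, β = 1 ↦ 2/3  ≥
α = 1, β = 0 ↦ 0  <
α = 1, β = 1/3 ↦ 1/3  <
α = 1, β = 2/3 ↦ 2/3  ≥
α = 1, β = 1 ↦ 1  ≥
So 7 of the 16 assignments meet the threshold.

7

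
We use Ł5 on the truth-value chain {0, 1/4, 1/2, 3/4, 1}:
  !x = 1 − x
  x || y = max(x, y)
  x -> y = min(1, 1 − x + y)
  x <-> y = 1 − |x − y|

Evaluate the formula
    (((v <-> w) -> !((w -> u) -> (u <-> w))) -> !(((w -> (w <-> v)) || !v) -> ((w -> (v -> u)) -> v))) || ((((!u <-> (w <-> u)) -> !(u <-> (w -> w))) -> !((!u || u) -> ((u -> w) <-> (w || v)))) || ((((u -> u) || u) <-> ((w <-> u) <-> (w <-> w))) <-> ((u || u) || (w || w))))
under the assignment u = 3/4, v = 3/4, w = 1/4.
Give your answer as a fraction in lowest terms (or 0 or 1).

3/4

v <-> w = 3/4 <-> 1/4 = 1/2
w -> u = 1/4 -> 3/4 = 1
u <-> w = 3/4 <-> 1/4 = 1/2
(w -> u) -> (u <-> w) = 1 -> 1/2 = 1/2
!((w -> u) -> (u <-> w)) = !1/2 = 1/2
(v <-> w) -> !((w -> u) -> (u <-> w)) = 1/2 -> 1/2 = 1
w <-> v = 1/4 <-> 3/4 = 1/2
w -> (w <-> v) = 1/4 -> 1/2 = 1
!v = !3/4 = 1/4
(w -> (w <-> v)) || !v = 1 || 1/4 = 1
v -> u = 3/4 -> 3/4 = 1
w -> (v -> u) = 1/4 -> 1 = 1
(w -> (v -> u)) -> v = 1 -> 3/4 = 3/4
((w -> (w <-> v)) || !v) -> ((w -> (v -> u)) -> v) = 1 -> 3/4 = 3/4
!(((w -> (w <-> v)) || !v) -> ((w -> (v -> u)) -> v)) = !3/4 = 1/4
((v <-> w) -> !((w -> u) -> (u <-> w))) -> !(((w -> (w <-> v)) || !v) -> ((w -> (v -> u)) -> v)) = 1 -> 1/4 = 1/4
!u = !3/4 = 1/4
w <-> u = 1/4 <-> 3/4 = 1/2
!u <-> (w <-> u) = 1/4 <-> 1/2 = 3/4
w -> w = 1/4 -> 1/4 = 1
u <-> (w -> w) = 3/4 <-> 1 = 3/4
!(u <-> (w -> w)) = !3/4 = 1/4
(!u <-> (w <-> u)) -> !(u <-> (w -> w)) = 3/4 -> 1/4 = 1/2
!u = !3/4 = 1/4
!u || u = 1/4 || 3/4 = 3/4
u -> w = 3/4 -> 1/4 = 1/2
w || v = 1/4 || 3/4 = 3/4
(u -> w) <-> (w || v) = 1/2 <-> 3/4 = 3/4
(!u || u) -> ((u -> w) <-> (w || v)) = 3/4 -> 3/4 = 1
!((!u || u) -> ((u -> w) <-> (w || v))) = !1 = 0
((!u <-> (w <-> u)) -> !(u <-> (w -> w))) -> !((!u || u) -> ((u -> w) <-> (w || v))) = 1/2 -> 0 = 1/2
u -> u = 3/4 -> 3/4 = 1
(u -> u) || u = 1 || 3/4 = 1
w <-> u = 1/4 <-> 3/4 = 1/2
w <-> w = 1/4 <-> 1/4 = 1
(w <-> u) <-> (w <-> w) = 1/2 <-> 1 = 1/2
((u -> u) || u) <-> ((w <-> u) <-> (w <-> w)) = 1 <-> 1/2 = 1/2
u || u = 3/4 || 3/4 = 3/4
w || w = 1/4 || 1/4 = 1/4
(u || u) || (w || w) = 3/4 || 1/4 = 3/4
(((u -> u) || u) <-> ((w <-> u) <-> (w <-> w))) <-> ((u || u) || (w || w)) = 1/2 <-> 3/4 = 3/4
(((!u <-> (w <-> u)) -> !(u <-> (w -> w))) -> !((!u || u) -> ((u -> w) <-> (w || v)))) || ((((u -> u) || u) <-> ((w <-> u) <-> (w <-> w))) <-> ((u || u) || (w || w))) = 1/2 || 3/4 = 3/4
(((v <-> w) -> !((w -> u) -> (u <-> w))) -> !(((w -> (w <-> v)) || !v) -> ((w -> (v -> u)) -> v))) || ((((!u <-> (w <-> u)) -> !(u <-> (w -> w))) -> !((!u || u) -> ((u -> w) <-> (w || v)))) || ((((u -> u) || u) <-> ((w <-> u) <-> (w <-> w))) <-> ((u || u) || (w || w)))) = 1/4 || 3/4 = 3/4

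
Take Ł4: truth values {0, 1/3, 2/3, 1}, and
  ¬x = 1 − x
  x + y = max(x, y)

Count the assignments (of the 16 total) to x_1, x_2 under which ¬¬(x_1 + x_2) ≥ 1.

x_1 = 0, x_2 = 0 ↦ 0  <
x_1 = 0, x_2 = 1/3 ↦ 1/3  <
x_1 = 0, x_2 = 2/3 ↦ 2/3  <
x_1 = 0, x_2 = 1 ↦ 1  ≥
x_1 = 1/3, x_2 = 0 ↦ 1/3  <
x_1 = 1/3, x_2 = 1/3 ↦ 1/3  <
x_1 = 1/3, x_2 = 2/3 ↦ 2/3  <
x_1 = 1/3, x_2 = 1 ↦ 1  ≥
x_1 = 2/3, x_2 = 0 ↦ 2/3  <
x_1 = 2/3, x_2 = 1/3 ↦ 2/3  <
x_1 = 2/3, x_2 = 2/3 ↦ 2/3  <
x_1 = 2/3, x_2 = 1 ↦ 1  ≥
x_1 = 1, x_2 = 0 ↦ 1  ≥
x_1 = 1, x_2 = 1/3 ↦ 1  ≥
x_1 = 1, x_2 = 2/3 ↦ 1  ≥
x_1 = 1, x_2 = 1 ↦ 1  ≥
So 7 of the 16 assignments meet the threshold.

7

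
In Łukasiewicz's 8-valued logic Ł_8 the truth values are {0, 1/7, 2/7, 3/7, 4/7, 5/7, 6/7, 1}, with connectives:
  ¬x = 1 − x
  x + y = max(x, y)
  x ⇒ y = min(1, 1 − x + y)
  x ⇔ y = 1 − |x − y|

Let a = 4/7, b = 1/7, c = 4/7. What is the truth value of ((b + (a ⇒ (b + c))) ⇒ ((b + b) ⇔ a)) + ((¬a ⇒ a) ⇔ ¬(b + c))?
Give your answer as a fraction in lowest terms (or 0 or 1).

4/7

b + c = 1/7 + 4/7 = 4/7
a ⇒ (b + c) = 4/7 ⇒ 4/7 = 1
b + (a ⇒ (b + c)) = 1/7 + 1 = 1
b + b = 1/7 + 1/7 = 1/7
(b + b) ⇔ a = 1/7 ⇔ 4/7 = 4/7
(b + (a ⇒ (b + c))) ⇒ ((b + b) ⇔ a) = 1 ⇒ 4/7 = 4/7
¬a = ¬4/7 = 3/7
¬a ⇒ a = 3/7 ⇒ 4/7 = 1
b + c = 1/7 + 4/7 = 4/7
¬(b + c) = ¬4/7 = 3/7
(¬a ⇒ a) ⇔ ¬(b + c) = 1 ⇔ 3/7 = 3/7
((b + (a ⇒ (b + c))) ⇒ ((b + b) ⇔ a)) + ((¬a ⇒ a) ⇔ ¬(b + c)) = 4/7 + 3/7 = 4/7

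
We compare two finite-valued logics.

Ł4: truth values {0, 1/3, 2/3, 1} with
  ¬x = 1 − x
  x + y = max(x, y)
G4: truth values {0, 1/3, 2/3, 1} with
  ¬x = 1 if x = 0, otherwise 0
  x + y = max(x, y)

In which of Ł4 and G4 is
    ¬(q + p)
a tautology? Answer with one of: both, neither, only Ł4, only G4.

In Ł4: at p = 0, q = 1/3 the value is 2/3 — not a tautology.
In G4: at p = 0, q = 1/3 the value is 0 — not a tautology.

neither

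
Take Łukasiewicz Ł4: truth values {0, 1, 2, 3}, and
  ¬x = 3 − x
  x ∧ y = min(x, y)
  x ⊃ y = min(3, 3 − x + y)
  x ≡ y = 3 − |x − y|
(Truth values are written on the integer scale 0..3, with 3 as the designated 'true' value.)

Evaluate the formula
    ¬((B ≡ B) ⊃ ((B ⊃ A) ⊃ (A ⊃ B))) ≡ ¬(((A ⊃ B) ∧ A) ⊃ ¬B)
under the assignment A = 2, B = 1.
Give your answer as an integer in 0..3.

B ≡ B = 1 ≡ 1 = 3
B ⊃ A = 1 ⊃ 2 = 3
A ⊃ B = 2 ⊃ 1 = 2
(B ⊃ A) ⊃ (A ⊃ B) = 3 ⊃ 2 = 2
(B ≡ B) ⊃ ((B ⊃ A) ⊃ (A ⊃ B)) = 3 ⊃ 2 = 2
¬((B ≡ B) ⊃ ((B ⊃ A) ⊃ (A ⊃ B))) = ¬2 = 1
A ⊃ B = 2 ⊃ 1 = 2
(A ⊃ B) ∧ A = 2 ∧ 2 = 2
¬B = ¬1 = 2
((A ⊃ B) ∧ A) ⊃ ¬B = 2 ⊃ 2 = 3
¬(((A ⊃ B) ∧ A) ⊃ ¬B) = ¬3 = 0
¬((B ≡ B) ⊃ ((B ⊃ A) ⊃ (A ⊃ B))) ≡ ¬(((A ⊃ B) ∧ A) ⊃ ¬B) = 1 ≡ 0 = 2

2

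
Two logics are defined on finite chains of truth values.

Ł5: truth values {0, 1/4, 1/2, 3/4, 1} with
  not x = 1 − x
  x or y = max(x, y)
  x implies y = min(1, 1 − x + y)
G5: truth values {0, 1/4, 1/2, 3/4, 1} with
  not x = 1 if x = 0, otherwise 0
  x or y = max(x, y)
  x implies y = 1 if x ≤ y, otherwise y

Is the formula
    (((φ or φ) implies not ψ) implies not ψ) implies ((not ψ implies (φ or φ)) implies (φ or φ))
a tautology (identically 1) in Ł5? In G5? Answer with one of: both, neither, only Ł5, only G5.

In Ł5: every assignment gives 1 — tautology.
In G5: at φ = 1/4, ψ = 1/4 the value is 1/4 — not a tautology.

only Ł5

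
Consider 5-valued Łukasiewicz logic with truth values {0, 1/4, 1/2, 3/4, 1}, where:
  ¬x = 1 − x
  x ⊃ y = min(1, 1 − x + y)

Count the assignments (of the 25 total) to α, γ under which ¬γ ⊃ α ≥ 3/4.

19

value 1: 15 assignments (counts)
value 3/4: 4 assignments (counts)
value 1/2: 3 assignments
value 1/4: 2 assignments
value 0: 1 assignment
So 19 of the 25 assignments meet the threshold.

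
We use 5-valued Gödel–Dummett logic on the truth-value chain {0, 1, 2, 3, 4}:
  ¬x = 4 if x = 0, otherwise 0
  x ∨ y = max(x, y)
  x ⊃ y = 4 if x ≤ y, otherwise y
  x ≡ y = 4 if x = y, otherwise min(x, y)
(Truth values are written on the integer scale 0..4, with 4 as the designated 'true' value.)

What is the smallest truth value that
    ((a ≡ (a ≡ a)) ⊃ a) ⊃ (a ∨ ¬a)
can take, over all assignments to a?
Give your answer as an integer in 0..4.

Take a = 1:
a ≡ a = 1 ≡ 1 = 4
a ≡ (a ≡ a) = 1 ≡ 4 = 1
(a ≡ (a ≡ a)) ⊃ a = 1 ⊃ 1 = 4
¬a = ¬1 = 0
a ∨ ¬a = 1 ∨ 0 = 1
((a ≡ (a ≡ a)) ⊃ a) ⊃ (a ∨ ¬a) = 4 ⊃ 1 = 1
No assignment yields a value below 1, so this is the minimum.

1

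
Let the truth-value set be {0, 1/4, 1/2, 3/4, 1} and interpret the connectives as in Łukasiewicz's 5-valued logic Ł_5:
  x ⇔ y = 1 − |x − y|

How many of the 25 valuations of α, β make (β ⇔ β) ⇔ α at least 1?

5

value 1: 5 assignments (counts)
value 3/4: 5 assignments
value 1/2: 5 assignments
value 1/4: 5 assignments
value 0: 5 assignments
So 5 of the 25 assignments meet the threshold.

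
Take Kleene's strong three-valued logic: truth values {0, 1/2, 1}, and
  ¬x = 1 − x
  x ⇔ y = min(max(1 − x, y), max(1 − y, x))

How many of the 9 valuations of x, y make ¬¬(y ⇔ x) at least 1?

2

x = 0, y = 0 ↦ 1  ≥
x = 0, y = 1/2 ↦ 1/2  <
x = 0, y = 1 ↦ 0  <
x = 1/2, y = 0 ↦ 1/2  <
x = 1/2, y = 1/2 ↦ 1/2  <
x = 1/2, y = 1 ↦ 1/2  <
x = 1, y = 0 ↦ 0  <
x = 1, y = 1/2 ↦ 1/2  <
x = 1, y = 1 ↦ 1  ≥
So 2 of the 9 assignments meet the threshold.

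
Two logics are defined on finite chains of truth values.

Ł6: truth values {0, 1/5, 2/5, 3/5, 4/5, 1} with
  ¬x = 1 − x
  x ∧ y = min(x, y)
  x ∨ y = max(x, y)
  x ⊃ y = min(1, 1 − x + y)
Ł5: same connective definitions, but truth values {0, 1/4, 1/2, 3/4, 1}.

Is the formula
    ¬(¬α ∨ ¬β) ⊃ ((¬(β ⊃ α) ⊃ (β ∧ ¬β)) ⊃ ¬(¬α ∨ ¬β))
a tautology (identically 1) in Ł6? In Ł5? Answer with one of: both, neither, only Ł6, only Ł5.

both

In Ł6: every assignment gives 1 — tautology.
In Ł5: every assignment gives 1 — tautology.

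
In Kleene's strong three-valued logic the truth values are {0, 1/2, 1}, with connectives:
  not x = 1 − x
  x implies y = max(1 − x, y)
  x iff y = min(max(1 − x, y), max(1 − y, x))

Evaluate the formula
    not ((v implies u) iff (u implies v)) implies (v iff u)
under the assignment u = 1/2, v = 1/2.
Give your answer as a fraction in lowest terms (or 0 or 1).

1/2

v implies u = 1/2 implies 1/2 = 1/2
u implies v = 1/2 implies 1/2 = 1/2
(v implies u) iff (u implies v) = 1/2 iff 1/2 = 1/2
not ((v implies u) iff (u implies v)) = not 1/2 = 1/2
v iff u = 1/2 iff 1/2 = 1/2
not ((v implies u) iff (u implies v)) implies (v iff u) = 1/2 implies 1/2 = 1/2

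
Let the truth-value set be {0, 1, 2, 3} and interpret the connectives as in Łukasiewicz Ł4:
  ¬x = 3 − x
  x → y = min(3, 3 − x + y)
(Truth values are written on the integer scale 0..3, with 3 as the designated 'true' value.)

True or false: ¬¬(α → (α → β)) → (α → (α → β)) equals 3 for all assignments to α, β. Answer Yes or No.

α = 0, β = 0 ↦ 3
α = 0, β = 1 ↦ 3
α = 0, β = 2 ↦ 3
α = 0, β = 3 ↦ 3
α = 1, β = 0 ↦ 3
α = 1, β = 1 ↦ 3
α = 1, β = 2 ↦ 3
α = 1, β = 3 ↦ 3
α = 2, β = 0 ↦ 3
α = 2, β = 1 ↦ 3
α = 2, β = 2 ↦ 3
α = 2, β = 3 ↦ 3
α = 3, β = 0 ↦ 3
α = 3, β = 1 ↦ 3
α = 3, β = 2 ↦ 3
α = 3, β = 3 ↦ 3
Every assignment gives a value ≥ 3.

Yes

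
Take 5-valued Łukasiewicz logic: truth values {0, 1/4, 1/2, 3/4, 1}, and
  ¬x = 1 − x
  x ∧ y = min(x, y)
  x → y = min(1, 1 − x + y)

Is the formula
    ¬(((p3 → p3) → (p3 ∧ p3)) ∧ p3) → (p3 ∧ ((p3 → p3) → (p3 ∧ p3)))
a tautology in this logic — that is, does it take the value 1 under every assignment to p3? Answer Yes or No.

Counterexample: take p3 = 0.
p3 → p3 = 0 → 0 = 1
p3 ∧ p3 = 0 ∧ 0 = 0
(p3 → p3) → (p3 ∧ p3) = 1 → 0 = 0
((p3 → p3) → (p3 ∧ p3)) ∧ p3 = 0 ∧ 0 = 0
¬(((p3 → p3) → (p3 ∧ p3)) ∧ p3) = ¬0 = 1
p3 ∧ ((p3 → p3) → (p3 ∧ p3)) = 0 ∧ 0 = 0
¬(((p3 → p3) → (p3 ∧ p3)) ∧ p3) → (p3 ∧ ((p3 → p3) → (p3 ∧ p3))) = 1 → 0 = 0
This gives 0 ≠ 1.

No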